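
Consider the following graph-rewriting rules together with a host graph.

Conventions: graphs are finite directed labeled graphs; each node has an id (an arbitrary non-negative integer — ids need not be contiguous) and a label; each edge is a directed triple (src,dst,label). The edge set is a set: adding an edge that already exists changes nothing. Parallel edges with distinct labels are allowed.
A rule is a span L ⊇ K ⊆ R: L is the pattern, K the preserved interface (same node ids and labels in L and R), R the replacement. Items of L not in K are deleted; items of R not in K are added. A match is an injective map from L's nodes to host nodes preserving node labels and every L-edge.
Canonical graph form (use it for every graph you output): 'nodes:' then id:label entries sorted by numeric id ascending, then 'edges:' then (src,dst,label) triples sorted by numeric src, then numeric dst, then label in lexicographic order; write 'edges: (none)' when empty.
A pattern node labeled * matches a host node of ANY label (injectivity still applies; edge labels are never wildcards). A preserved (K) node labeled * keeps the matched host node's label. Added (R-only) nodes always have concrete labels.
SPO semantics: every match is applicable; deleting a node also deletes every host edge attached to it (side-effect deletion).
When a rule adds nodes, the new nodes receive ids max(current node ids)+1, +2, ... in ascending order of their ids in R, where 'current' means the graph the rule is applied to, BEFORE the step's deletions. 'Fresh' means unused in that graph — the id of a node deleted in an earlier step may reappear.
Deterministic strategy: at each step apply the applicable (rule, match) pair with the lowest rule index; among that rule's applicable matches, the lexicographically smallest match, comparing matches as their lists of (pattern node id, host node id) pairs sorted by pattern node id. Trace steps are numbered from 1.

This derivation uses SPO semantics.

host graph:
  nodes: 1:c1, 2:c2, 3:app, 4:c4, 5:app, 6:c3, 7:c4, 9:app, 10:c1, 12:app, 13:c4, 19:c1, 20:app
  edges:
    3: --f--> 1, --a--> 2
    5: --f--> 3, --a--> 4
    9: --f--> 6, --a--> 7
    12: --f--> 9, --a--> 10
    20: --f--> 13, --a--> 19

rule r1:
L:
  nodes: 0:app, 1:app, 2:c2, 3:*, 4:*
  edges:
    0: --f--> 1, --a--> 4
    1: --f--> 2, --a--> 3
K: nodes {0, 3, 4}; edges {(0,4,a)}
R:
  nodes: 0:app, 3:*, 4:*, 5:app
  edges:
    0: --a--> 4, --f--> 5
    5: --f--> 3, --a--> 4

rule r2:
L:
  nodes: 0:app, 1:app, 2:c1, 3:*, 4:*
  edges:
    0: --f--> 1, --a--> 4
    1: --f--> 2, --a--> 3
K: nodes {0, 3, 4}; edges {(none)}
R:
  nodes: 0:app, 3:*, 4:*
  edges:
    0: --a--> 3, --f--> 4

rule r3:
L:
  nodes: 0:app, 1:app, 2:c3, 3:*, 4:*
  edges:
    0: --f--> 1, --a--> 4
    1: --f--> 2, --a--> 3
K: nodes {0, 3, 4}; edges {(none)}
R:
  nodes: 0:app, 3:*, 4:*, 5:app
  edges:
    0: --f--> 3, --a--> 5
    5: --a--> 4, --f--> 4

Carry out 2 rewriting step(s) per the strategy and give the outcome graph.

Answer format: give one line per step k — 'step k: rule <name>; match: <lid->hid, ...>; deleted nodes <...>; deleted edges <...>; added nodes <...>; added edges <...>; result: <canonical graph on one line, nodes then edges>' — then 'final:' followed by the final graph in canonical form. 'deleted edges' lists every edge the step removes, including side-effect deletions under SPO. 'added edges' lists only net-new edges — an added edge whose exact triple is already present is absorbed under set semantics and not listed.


step 1: rule r2; match: 0->5, 1->3, 2->1, 3->2, 4->4; deleted nodes 1, 3; deleted edges (3,1,f); (3,2,a); (5,3,f); (5,4,a); added nodes (none); added edges (5,2,a); (5,4,f); result: nodes: 2:c2, 4:c4, 5:app, 6:c3, 7:c4, 9:app, 10:c1, 12:app, 13:c4, 19:c1, 20:app edges: (5,2,a); (5,4,f); (9,6,f); (9,7,a); (12,9,f); (12,10,a); (20,13,f); (20,19,a)
step 2: rule r3; match: 0->12, 1->9, 2->6, 3->7, 4->10; deleted nodes 6, 9; deleted edges (9,6,f); (9,7,a); (12,9,f); (12,10,a); added nodes 21; added edges (12,7,f); (12,21,a); (21,10,a); (21,10,f); result: nodes: 2:c2, 4:c4, 5:app, 7:c4, 10:c1, 12:app, 13:c4, 19:c1, 20:app, 21:app edges: (5,2,a); (5,4,f); (12,7,f); (12,21,a); (20,13,f); (20,19,a); (21,10,a); (21,10,f)
final:
nodes: 2:c2, 4:c4, 5:app, 7:c4, 10:c1, 12:app, 13:c4, 19:c1, 20:app, 21:app
edges: (5,2,a); (5,4,f); (12,7,f); (12,21,a); (20,13,f); (20,19,a); (21,10,a); (21,10,f)


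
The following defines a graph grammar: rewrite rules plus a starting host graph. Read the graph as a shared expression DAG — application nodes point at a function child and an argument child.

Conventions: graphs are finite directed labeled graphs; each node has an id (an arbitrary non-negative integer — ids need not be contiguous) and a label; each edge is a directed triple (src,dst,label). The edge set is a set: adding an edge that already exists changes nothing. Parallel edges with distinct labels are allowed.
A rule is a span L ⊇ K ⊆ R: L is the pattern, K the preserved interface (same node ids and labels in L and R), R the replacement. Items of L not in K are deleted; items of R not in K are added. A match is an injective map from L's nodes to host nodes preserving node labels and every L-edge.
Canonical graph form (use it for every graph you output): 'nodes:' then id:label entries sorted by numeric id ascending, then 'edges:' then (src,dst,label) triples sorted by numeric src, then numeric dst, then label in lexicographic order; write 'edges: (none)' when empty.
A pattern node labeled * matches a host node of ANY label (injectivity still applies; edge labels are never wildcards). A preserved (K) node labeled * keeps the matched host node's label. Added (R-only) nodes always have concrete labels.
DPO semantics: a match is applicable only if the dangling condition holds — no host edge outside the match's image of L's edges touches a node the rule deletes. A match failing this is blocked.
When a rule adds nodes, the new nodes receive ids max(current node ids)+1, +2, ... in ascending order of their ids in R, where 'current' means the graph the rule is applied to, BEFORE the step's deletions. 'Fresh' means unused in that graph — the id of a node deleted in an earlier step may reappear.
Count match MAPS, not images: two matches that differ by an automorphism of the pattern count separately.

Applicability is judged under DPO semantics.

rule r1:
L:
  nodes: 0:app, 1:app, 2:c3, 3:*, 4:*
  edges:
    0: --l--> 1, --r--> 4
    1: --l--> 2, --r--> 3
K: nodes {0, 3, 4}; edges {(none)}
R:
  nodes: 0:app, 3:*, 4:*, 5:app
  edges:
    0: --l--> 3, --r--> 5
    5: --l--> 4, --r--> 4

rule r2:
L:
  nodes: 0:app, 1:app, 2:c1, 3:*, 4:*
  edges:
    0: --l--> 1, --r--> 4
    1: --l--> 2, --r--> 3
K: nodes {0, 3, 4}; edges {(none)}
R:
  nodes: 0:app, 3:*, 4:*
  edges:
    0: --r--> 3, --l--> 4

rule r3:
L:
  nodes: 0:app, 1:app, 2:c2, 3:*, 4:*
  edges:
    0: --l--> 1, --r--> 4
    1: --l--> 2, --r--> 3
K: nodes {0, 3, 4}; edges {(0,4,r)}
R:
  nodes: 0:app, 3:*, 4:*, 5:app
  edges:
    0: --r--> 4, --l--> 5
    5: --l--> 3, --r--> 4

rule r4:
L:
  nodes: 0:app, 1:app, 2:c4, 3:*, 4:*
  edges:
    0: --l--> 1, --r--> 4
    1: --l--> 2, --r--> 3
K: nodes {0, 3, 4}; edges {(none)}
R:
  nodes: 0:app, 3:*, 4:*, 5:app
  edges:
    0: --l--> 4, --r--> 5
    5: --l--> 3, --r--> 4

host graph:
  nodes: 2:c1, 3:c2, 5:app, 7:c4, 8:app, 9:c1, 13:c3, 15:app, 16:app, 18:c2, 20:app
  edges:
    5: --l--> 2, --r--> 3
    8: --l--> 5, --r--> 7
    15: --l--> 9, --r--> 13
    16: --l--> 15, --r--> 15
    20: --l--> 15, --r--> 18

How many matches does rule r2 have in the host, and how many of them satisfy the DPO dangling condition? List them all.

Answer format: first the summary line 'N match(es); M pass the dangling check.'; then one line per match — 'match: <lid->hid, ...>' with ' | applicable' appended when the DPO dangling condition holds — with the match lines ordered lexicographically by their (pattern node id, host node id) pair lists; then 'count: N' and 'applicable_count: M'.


2 match(es); 1 pass the dangling check.
match: 0->8, 1->5, 2->2, 3->3, 4->7 | applicable
match: 0->20, 1->15, 2->9, 3->13, 4->18
count: 2
applicable_count: 1


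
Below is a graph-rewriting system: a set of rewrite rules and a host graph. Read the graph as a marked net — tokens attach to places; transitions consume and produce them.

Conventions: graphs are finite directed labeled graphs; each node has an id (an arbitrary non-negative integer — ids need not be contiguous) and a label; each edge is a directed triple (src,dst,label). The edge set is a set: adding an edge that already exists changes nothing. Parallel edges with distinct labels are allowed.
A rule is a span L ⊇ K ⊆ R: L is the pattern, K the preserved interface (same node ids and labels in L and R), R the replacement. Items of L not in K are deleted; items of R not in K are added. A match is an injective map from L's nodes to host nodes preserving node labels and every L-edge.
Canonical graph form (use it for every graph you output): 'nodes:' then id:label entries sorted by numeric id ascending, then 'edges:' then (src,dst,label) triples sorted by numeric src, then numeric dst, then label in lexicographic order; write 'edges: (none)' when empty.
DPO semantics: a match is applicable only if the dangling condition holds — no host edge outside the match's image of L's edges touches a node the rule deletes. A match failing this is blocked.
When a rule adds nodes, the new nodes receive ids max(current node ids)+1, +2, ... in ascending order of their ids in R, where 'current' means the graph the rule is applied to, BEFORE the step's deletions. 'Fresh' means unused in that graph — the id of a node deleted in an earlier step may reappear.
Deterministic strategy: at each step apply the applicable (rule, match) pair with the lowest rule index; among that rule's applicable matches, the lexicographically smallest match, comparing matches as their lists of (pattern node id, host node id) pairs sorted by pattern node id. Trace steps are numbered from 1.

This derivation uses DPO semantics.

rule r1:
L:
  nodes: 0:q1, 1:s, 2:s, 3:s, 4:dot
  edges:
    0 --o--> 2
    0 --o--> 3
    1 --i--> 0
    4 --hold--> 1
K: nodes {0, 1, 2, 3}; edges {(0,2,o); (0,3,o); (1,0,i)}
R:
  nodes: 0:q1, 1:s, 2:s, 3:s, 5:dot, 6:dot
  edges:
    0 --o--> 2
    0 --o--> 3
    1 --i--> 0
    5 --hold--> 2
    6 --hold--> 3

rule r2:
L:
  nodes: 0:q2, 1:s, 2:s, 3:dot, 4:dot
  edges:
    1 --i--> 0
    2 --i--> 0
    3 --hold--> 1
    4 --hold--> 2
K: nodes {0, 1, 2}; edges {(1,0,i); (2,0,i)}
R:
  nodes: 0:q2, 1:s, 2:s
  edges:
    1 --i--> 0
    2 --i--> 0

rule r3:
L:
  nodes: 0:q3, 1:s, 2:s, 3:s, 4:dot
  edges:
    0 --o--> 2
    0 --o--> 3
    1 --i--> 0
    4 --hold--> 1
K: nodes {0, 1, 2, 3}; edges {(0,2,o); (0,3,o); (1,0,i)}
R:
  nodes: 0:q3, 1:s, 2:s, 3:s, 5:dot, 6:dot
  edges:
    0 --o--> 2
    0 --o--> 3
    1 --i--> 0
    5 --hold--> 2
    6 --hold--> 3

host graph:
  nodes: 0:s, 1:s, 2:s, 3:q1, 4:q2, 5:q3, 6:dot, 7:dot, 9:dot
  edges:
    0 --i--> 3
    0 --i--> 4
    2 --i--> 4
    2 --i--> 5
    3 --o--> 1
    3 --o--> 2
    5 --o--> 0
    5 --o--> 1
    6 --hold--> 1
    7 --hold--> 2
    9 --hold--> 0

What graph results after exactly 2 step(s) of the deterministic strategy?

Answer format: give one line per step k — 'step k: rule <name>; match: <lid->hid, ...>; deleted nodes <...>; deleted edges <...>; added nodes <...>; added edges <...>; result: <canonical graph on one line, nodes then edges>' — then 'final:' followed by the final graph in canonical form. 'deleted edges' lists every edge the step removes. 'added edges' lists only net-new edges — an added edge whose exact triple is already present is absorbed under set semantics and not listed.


step 1: rule r1; match: 0->3, 1->0, 2->1, 3->2, 4->9; deleted nodes 9; deleted edges (9,0,hold); added nodes 10, 11; added edges (10,1,hold); (11,2,hold); result: nodes: 0:s, 1:s, 2:s, 3:q1, 4:q2, 5:q3, 6:dot, 7:dot, 10:dot, 11:dot edges: (0,3,i); (0,4,i); (2,4,i); (2,5,i); (3,1,o); (3,2,o); (5,0,o); (5,1,o); (6,1,hold); (7,2,hold); (10,1,hold); (11,2,hold)
step 2: rule r3; match: 0->5, 1->2, 2->0, 3->1, 4->7; deleted nodes 7; deleted edges (7,2,hold); added nodes 12, 13; added edges (12,0,hold); (13,1,hold); result: nodes: 0:s, 1:s, 2:s, 3:q1, 4:q2, 5:q3, 6:dot, 10:dot, 11:dot, 12:dot, 13:dot edges: (0,3,i); (0,4,i); (2,4,i); (2,5,i); (3,1,o); (3,2,o); (5,0,o); (5,1,o); (6,1,hold); (10,1,hold); (11,2,hold); (12,0,hold); (13,1,hold)
final:
nodes: 0:s, 1:s, 2:s, 3:q1, 4:q2, 5:q3, 6:dot, 10:dot, 11:dot, 12:dot, 13:dot
edges: (0,3,i); (0,4,i); (2,4,i); (2,5,i); (3,1,o); (3,2,o); (5,0,o); (5,1,o); (6,1,hold); (10,1,hold); (11,2,hold); (12,0,hold); (13,1,hold)


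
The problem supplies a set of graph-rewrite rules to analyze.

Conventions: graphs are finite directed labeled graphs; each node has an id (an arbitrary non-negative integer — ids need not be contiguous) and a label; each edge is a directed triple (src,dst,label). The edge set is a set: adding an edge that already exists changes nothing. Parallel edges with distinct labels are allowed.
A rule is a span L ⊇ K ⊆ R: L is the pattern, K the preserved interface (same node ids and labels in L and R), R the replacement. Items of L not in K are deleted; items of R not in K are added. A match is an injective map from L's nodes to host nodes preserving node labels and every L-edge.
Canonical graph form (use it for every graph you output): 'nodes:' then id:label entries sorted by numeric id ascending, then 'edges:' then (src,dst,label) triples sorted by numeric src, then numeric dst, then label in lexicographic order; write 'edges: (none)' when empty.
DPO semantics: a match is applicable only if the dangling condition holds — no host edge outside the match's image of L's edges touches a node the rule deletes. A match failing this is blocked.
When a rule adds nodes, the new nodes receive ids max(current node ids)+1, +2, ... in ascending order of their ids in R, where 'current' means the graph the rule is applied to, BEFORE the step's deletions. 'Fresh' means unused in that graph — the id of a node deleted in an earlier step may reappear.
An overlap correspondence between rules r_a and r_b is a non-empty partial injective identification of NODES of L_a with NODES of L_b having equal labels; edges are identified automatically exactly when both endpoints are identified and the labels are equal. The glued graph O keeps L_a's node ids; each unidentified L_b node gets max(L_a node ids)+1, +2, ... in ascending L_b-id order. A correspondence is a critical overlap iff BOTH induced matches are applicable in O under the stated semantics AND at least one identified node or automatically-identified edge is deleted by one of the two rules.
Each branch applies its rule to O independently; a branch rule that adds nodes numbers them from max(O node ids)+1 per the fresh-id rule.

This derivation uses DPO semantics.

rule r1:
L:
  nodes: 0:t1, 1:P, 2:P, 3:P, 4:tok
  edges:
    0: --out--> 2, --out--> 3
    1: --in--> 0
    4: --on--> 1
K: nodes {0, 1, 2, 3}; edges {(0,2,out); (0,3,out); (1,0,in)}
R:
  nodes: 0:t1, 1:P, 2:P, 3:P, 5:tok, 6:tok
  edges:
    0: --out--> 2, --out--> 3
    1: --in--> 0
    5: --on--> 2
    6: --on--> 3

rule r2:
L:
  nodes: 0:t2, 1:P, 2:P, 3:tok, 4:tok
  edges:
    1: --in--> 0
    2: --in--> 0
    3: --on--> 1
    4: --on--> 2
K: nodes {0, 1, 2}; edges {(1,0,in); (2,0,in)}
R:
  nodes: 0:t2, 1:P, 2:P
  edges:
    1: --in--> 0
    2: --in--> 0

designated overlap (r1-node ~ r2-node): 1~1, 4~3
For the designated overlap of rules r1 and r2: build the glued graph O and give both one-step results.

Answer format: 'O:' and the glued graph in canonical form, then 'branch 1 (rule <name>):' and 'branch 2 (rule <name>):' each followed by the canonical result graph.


O:
nodes: 0:t1, 1:P, 2:P, 3:P, 4:tok, 5:t2, 6:P, 7:tok
edges: (0,2,out); (0,3,out); (1,0,in); (1,5,in); (4,1,on); (6,5,in); (7,6,on)
branch 1 (rule r1):
nodes: 0:t1, 1:P, 2:P, 3:P, 5:t2, 6:P, 7:tok, 8:tok, 9:tok
edges: (0,2,out); (0,3,out); (1,0,in); (1,5,in); (6,5,in); (7,6,on); (8,2,on); (9,3,on)
branch 2 (rule r2):
nodes: 0:t1, 1:P, 2:P, 3:P, 5:t2, 6:P
edges: (0,2,out); (0,3,out); (1,0,in); (1,5,in); (6,5,in)


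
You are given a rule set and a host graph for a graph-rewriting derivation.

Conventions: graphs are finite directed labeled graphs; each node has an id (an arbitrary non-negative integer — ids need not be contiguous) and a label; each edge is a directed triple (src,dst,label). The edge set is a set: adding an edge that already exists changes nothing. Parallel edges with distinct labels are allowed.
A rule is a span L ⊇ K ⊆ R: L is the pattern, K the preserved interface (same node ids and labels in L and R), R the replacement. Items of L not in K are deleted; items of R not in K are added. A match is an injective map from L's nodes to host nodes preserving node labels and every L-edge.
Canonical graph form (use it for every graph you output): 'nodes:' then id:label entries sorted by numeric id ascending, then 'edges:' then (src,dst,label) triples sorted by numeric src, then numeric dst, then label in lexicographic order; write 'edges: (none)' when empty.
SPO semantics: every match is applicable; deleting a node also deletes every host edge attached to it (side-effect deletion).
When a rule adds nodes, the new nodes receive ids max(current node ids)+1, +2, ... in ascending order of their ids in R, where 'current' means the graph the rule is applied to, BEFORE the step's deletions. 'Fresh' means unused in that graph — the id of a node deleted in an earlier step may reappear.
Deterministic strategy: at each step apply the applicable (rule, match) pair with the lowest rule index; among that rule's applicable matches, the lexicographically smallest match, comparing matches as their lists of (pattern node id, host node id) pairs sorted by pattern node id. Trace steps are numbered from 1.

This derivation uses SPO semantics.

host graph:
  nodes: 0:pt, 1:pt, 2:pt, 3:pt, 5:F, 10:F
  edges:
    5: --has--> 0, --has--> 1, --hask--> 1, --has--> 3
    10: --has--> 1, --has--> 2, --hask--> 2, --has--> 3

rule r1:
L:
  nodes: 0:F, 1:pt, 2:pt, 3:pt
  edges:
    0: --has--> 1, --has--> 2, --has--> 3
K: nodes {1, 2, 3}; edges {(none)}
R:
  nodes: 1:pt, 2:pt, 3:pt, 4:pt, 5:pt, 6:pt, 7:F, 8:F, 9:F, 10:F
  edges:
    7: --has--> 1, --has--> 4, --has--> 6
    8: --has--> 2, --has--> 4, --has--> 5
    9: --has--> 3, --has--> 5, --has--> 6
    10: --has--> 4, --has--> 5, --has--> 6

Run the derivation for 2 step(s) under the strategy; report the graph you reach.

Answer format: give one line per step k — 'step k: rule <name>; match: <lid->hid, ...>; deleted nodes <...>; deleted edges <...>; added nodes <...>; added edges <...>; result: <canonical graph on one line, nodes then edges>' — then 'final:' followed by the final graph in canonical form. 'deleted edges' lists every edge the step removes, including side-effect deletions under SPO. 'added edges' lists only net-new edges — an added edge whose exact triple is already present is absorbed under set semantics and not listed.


step 1: rule r1; match: 0->5, 1->0, 2->1, 3->3; deleted nodes 5; deleted edges (5,0,has); (5,1,has); (5,1,hask); (5,3,has); added nodes 11, 12, 13, 14, 15, 16, 17; added edges (14,0,has); (14,11,has); (14,13,has); (15,1,has); (15,11,has); (15,12,has); (16,3,has); (16,12,has); (16,13,has); (17,11,has); (17,12,has); (17,13,has); result: nodes: 0:pt, 1:pt, 2:pt, 3:pt, 10:F, 11:pt, 12:pt, 13:pt, 14:F, 15:F, 16:F, 17:F edges: (10,1,has); (10,2,has); (10,2,hask); (10,3,has); (14,0,has); (14,11,has); (14,13,has); (15,1,has); (15,11,has); (15,12,has); (16,3,has); (16,12,has); (16,13,has); (17,11,has); (17,12,has); (17,13,has)
step 2: rule r1; match: 0->10, 1->1, 2->2, 3->3; deleted nodes 10; deleted edges (10,1,has); (10,2,has); (10,2,hask); (10,3,has); added nodes 18, 19, 20, 21, 22, 23, 24; added edges (21,1,has); (21,18,has); (21,20,has); (22,2,has); (22,18,has); (22,19,has); (23,3,has); (23,19,has); (23,20,has); (24,18,has); (24,19,has); (24,20,has); result: nodes: 0:pt, 1:pt, 2:pt, 3:pt, 11:pt, 12:pt, 13:pt, 14:F, 15:F, 16:F, 17:F, 18:pt, 19:pt, 20:pt, 21:F, 22:F, 23:F, 24:F edges: (14,0,has); (14,11,has); (14,13,has); (15,1,has); (15,11,has); (15,12,has); (16,3,has); (16,12,has); (16,13,has); (17,11,has); (17,12,has); (17,13,has); (21,1,has); (21,18,has); (21,20,has); (22,2,has); (22,18,has); (22,19,has); (23,3,has); (23,19,has); (23,20,has); (24,18,has); (24,19,has); (24,20,has)
final:
nodes: 0:pt, 1:pt, 2:pt, 3:pt, 11:pt, 12:pt, 13:pt, 14:F, 15:F, 16:F, 17:F, 18:pt, 19:pt, 20:pt, 21:F, 22:F, 23:F, 24:F
edges: (14,0,has); (14,11,has); (14,13,has); (15,1,has); (15,11,has); (15,12,has); (16,3,has); (16,12,has); (16,13,has); (17,11,has); (17,12,has); (17,13,has); (21,1,has); (21,18,has); (21,20,has); (22,2,has); (22,18,has); (22,19,has); (23,3,has); (23,19,has); (23,20,has); (24,18,has); (24,19,has); (24,20,has)


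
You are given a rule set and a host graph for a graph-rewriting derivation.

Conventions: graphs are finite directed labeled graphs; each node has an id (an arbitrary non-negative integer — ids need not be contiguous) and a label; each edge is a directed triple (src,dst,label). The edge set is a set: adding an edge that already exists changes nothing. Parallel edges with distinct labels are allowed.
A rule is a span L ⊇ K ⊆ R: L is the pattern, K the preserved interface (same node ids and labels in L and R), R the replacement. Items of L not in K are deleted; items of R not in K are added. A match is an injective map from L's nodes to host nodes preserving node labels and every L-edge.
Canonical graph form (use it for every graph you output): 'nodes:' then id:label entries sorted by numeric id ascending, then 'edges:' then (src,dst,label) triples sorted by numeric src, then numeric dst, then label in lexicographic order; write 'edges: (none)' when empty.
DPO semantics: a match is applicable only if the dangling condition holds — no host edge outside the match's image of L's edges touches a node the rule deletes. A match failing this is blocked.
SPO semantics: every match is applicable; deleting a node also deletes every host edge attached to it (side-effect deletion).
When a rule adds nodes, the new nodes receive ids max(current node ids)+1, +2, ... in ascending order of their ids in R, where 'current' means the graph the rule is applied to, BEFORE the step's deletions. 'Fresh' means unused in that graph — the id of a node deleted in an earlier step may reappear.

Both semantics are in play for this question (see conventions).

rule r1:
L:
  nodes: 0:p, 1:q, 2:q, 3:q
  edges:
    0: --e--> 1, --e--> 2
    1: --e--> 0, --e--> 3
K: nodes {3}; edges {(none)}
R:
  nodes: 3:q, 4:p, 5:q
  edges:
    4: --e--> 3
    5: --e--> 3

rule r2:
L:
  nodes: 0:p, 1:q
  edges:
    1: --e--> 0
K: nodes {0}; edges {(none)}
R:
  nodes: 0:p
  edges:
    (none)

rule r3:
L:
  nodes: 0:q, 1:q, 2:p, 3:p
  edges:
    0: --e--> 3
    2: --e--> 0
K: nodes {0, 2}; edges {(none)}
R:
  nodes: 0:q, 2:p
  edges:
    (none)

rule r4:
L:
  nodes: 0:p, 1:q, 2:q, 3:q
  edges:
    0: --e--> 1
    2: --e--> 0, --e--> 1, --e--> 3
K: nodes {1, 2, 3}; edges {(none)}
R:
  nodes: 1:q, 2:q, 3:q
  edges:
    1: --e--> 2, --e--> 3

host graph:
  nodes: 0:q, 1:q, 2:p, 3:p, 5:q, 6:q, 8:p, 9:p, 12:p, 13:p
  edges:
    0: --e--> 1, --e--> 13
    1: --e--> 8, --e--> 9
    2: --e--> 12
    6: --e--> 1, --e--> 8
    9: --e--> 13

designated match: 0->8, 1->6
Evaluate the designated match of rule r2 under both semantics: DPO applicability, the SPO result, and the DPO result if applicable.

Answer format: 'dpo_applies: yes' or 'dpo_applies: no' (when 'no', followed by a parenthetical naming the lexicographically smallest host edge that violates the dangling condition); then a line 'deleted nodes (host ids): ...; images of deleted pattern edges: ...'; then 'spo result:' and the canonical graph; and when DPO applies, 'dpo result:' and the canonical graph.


dpo_applies: no
(the rule deletes node 6, which keeps host edge (6,1,e) outside the match image — the dangling condition fails, DPO blocks; SPO proceeds and side-deletes such edges)
deleted nodes (host ids): 6; images of deleted pattern edges: (6,8,e)
spo result:
nodes: 0:q, 1:q, 2:p, 3:p, 5:q, 8:p, 9:p, 12:p, 13:p
edges: (0,1,e); (0,13,e); (1,8,e); (1,9,e); (2,12,e); (9,13,e)


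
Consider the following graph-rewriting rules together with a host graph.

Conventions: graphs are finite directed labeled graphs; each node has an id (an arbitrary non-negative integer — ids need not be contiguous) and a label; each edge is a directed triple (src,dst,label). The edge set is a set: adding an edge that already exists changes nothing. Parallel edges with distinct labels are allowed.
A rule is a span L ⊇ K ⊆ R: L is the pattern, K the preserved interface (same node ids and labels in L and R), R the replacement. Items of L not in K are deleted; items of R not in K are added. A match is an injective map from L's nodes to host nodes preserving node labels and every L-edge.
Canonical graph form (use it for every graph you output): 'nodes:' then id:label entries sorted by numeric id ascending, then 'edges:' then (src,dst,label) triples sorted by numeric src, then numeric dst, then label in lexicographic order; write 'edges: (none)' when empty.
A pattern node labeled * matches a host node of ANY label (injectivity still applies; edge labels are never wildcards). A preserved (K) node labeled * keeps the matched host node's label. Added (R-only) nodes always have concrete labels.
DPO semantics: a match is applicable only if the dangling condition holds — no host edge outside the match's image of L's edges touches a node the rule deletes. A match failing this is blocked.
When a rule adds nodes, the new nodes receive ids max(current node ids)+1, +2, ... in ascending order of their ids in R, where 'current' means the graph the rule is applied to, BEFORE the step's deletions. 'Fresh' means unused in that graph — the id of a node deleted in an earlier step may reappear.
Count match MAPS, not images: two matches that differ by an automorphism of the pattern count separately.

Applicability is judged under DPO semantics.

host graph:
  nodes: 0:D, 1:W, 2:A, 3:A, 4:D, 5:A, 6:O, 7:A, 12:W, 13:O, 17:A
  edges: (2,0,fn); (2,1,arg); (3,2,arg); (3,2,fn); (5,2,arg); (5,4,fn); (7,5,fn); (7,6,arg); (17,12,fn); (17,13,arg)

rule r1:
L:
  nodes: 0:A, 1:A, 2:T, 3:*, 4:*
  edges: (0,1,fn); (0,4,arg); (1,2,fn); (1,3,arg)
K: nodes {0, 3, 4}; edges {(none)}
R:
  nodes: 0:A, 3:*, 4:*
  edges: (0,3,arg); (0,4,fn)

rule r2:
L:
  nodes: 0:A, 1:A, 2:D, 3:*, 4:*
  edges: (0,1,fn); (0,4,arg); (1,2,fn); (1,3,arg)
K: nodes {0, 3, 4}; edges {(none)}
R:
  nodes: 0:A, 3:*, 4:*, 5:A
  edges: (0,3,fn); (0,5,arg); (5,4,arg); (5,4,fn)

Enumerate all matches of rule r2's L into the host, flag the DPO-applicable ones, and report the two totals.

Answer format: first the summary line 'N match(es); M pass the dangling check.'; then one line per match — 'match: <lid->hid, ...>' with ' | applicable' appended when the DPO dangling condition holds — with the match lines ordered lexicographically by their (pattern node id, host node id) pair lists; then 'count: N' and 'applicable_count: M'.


1 match(es); 1 pass the dangling check.
match: 0->7, 1->5, 2->4, 3->2, 4->6 | applicable
count: 1
applicable_count: 1


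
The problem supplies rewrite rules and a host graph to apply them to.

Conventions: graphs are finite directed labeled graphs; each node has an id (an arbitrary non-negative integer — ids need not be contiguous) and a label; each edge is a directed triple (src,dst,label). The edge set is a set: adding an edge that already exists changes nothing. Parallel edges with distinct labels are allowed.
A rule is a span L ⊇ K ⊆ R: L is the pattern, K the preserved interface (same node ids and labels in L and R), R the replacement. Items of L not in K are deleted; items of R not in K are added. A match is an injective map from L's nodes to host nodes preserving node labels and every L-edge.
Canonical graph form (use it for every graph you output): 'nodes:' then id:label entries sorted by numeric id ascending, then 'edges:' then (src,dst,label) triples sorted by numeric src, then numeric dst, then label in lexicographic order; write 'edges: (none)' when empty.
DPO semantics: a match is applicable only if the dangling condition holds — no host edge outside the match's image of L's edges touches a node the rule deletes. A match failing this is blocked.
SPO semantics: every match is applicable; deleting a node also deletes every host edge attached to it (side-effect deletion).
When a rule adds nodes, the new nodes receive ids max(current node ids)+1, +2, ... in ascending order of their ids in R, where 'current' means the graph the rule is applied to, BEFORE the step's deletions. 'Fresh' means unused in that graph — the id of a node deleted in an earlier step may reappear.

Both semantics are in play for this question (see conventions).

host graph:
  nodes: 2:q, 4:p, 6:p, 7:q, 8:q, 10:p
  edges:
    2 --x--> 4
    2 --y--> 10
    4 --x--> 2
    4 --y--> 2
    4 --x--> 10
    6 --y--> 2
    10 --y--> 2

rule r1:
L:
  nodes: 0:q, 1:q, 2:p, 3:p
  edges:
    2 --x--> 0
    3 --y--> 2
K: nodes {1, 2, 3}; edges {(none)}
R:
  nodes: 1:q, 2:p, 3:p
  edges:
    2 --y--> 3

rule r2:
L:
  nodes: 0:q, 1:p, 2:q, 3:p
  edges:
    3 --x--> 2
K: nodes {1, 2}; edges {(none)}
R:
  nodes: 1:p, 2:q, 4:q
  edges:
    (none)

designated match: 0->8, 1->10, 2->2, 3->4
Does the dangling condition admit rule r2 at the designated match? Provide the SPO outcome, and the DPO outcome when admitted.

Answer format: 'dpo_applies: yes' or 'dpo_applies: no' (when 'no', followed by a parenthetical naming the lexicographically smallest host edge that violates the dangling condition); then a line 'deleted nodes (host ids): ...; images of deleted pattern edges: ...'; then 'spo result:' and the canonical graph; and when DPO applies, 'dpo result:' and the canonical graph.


dpo_applies: no
(the rule deletes node 4, which keeps host edge (2,4,x) outside the match image — the dangling condition fails, DPO blocks; SPO proceeds and side-deletes such edges)
deleted nodes (host ids): 4, 8; images of deleted pattern edges: (4,2,x)
spo result:
nodes: 2:q, 6:p, 7:q, 10:p, 11:q
edges: (2,10,y); (6,2,y); (10,2,y)


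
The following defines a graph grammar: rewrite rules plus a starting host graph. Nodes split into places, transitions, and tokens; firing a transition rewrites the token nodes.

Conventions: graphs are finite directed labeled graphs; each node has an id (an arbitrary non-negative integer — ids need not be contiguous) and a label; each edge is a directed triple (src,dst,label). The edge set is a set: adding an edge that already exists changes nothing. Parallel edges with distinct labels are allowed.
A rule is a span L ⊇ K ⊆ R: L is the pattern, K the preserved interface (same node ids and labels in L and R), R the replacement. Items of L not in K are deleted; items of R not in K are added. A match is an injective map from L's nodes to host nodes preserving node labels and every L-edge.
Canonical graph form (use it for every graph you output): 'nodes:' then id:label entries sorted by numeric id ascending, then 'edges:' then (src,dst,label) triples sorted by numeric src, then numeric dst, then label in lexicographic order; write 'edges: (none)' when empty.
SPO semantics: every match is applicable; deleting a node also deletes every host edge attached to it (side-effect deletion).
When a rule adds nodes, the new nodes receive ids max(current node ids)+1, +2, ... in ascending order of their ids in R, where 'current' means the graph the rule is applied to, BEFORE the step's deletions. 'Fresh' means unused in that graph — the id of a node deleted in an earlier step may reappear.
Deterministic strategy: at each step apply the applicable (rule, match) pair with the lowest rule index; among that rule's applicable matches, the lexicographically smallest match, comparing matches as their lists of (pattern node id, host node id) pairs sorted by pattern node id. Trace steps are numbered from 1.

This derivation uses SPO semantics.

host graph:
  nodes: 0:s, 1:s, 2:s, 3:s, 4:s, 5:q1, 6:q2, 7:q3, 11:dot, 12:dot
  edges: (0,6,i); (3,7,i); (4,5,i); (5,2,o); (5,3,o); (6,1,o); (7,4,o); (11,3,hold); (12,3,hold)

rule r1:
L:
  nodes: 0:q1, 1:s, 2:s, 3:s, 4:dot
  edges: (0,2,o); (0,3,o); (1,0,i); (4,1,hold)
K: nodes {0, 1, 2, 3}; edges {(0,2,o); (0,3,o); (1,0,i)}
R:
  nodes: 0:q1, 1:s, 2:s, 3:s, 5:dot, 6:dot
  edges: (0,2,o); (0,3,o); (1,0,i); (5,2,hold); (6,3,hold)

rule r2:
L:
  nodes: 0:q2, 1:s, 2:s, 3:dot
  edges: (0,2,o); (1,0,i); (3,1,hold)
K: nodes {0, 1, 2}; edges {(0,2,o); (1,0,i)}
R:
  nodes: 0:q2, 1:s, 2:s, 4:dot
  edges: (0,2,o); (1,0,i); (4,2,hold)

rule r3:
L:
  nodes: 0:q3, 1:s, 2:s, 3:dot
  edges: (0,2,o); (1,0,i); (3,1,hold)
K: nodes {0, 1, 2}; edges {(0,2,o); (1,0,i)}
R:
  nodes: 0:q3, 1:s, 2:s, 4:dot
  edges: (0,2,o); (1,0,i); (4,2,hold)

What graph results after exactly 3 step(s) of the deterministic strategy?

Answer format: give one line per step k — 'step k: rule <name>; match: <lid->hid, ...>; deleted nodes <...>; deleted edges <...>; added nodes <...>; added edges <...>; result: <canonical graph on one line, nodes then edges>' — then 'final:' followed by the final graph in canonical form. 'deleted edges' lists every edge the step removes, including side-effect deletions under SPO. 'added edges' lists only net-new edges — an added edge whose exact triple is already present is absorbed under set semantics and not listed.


step 1: rule r3; match: 0->7, 1->3, 2->4, 3->11; deleted nodes 11; deleted edges (11,3,hold); added nodes 13; added edges (13,4,hold); result: nodes: 0:s, 1:s, 2:s, 3:s, 4:s, 5:q1, 6:q2, 7:q3, 12:dot, 13:dot edges: (0,6,i); (3,7,i); (4,5,i); (5,2,o); (5,3,o); (6,1,o); (7,4,o); (12,3,hold); (13,4,hold)
step 2: rule r1; match: 0->5, 1->4, 2->2, 3->3, 4->13; deleted nodes 13; deleted edges (13,4,hold); added nodes 14, 15; added edges (14,2,hold); (15,3,hold); result: nodes: 0:s, 1:s, 2:s, 3:s, 4:s, 5:q1, 6:q2, 7:q3, 12:dot, 14:dot, 15:dot edges: (0,6,i); (3,7,i); (4,5,i); (5,2,o); (5,3,o); (6,1,o); (7,4,o); (12,3,hold); (14,2,hold); (15,3,hold)
step 3: rule r3; match: 0->7, 1->3, 2->4, 3->12; deleted nodes 12; deleted edges (12,3,hold); added nodes 16; added edges (16,4,hold); result: nodes: 0:s, 1:s, 2:s, 3:s, 4:s, 5:q1, 6:q2, 7:q3, 14:dot, 15:dot, 16:dot edges: (0,6,i); (3,7,i); (4,5,i); (5,2,o); (5,3,o); (6,1,o); (7,4,o); (14,2,hold); (15,3,hold); (16,4,hold)
final:
nodes: 0:s, 1:s, 2:s, 3:s, 4:s, 5:q1, 6:q2, 7:q3, 14:dot, 15:dot, 16:dot
edges: (0,6,i); (3,7,i); (4,5,i); (5,2,o); (5,3,o); (6,1,o); (7,4,o); (14,2,hold); (15,3,hold); (16,4,hold)


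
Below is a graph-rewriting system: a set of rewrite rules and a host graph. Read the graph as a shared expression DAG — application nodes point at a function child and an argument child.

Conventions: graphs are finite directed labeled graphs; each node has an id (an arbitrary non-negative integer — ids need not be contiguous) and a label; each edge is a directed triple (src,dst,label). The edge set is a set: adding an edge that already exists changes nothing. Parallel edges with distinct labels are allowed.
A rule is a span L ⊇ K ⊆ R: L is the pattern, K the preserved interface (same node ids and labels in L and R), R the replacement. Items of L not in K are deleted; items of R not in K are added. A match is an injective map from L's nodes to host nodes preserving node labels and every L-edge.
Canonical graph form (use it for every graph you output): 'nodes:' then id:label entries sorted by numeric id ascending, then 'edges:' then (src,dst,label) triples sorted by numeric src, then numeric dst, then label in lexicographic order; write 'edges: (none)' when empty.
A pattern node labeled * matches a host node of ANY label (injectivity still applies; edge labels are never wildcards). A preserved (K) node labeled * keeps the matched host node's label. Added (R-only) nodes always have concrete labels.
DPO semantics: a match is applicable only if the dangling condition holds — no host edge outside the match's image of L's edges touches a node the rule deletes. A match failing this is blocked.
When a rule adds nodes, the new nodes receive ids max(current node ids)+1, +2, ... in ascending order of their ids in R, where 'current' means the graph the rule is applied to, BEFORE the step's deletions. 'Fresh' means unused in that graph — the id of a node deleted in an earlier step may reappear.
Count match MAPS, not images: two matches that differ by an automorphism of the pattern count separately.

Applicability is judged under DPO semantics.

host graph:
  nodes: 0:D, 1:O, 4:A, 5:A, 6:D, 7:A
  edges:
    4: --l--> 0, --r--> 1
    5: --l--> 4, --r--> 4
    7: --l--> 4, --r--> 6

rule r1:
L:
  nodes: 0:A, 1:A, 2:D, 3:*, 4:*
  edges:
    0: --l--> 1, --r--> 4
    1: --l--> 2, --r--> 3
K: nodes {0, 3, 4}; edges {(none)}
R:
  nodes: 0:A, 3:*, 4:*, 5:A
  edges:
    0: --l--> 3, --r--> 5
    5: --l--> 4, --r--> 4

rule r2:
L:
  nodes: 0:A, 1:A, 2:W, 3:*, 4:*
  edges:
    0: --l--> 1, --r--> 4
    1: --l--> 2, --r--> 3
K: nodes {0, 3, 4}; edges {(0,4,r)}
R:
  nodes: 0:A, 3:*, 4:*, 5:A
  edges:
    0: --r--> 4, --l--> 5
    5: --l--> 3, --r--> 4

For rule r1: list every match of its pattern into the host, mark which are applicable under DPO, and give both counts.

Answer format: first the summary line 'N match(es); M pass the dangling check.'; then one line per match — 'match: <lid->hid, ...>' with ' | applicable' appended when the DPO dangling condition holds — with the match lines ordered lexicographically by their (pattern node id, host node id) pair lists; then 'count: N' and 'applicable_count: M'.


1 match(es); 0 pass the dangling check.
match: 0->7, 1->4, 2->0, 3->1, 4->6
count: 1
applicable_count: 0


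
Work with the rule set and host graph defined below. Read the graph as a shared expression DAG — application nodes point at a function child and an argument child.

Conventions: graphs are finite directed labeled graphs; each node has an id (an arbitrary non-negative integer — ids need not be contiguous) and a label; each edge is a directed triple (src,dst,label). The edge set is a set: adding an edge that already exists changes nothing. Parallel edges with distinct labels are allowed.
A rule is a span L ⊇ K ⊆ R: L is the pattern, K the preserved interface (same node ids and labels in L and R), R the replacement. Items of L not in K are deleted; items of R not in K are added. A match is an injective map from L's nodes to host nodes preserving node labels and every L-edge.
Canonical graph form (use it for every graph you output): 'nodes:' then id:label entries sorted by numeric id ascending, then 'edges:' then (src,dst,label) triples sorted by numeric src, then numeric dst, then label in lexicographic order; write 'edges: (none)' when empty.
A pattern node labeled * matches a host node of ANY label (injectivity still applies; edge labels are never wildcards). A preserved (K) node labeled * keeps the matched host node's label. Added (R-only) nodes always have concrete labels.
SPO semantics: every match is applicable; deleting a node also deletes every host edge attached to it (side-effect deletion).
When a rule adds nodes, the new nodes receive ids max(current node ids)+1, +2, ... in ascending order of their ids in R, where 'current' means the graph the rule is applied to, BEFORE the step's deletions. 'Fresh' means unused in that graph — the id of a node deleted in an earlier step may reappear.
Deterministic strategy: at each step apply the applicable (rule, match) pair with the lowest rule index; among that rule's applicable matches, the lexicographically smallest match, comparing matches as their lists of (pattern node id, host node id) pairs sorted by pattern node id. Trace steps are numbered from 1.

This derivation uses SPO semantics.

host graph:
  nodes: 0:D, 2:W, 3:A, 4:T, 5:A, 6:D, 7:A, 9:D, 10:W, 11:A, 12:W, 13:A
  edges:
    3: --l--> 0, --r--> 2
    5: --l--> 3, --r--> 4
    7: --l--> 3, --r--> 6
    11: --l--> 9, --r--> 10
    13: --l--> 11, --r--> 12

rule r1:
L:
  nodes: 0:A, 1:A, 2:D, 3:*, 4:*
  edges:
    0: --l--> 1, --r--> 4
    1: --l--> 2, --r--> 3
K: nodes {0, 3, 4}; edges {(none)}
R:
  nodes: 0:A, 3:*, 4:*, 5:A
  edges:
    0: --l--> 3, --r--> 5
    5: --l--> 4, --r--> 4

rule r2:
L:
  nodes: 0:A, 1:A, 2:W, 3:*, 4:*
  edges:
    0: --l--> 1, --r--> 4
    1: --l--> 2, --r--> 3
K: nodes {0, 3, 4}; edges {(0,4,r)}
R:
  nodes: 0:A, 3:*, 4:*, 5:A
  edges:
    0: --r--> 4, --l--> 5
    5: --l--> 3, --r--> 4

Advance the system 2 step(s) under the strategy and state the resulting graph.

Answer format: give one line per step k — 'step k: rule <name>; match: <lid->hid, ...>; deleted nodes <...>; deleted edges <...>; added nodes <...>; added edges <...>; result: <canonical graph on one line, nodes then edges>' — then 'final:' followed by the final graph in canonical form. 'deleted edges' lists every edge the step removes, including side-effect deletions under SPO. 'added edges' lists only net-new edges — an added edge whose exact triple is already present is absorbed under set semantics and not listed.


step 1: rule r1; match: 0->5, 1->3, 2->0, 3->2, 4->4; deleted nodes 0, 3; deleted edges (3,0,l); (3,2,r); (5,3,l); (5,4,r); (7,3,l); added nodes 14; added edges (5,2,l); (5,14,r); (14,4,l); (14,4,r); result: nodes: 2:W, 4:T, 5:A, 6:D, 7:A, 9:D, 10:W, 11:A, 12:W, 13:A, 14:A edges: (5,2,l); (5,14,r); (7,6,r); (11,9,l); (11,10,r); (13,11,l); (13,12,r); (14,4,l); (14,4,r)
step 2: rule r1; match: 0->13, 1->11, 2->9, 3->10, 4->12; deleted nodes 9, 11; deleted edges (11,9,l); (11,10,r); (13,11,l); (13,12,r); added nodes 15; added edges (13,10,l); (13,15,r); (15,12,l); (15,12,r); result: nodes: 2:W, 4:T, 5:A, 6:D, 7:A, 10:W, 12:W, 13:A, 14:A, 15:A edges: (5,2,l); (5,14,r); (7,6,r); (13,10,l); (13,15,r); (14,4,l); (14,4,r); (15,12,l); (15,12,r)
final:
nodes: 2:W, 4:T, 5:A, 6:D, 7:A, 10:W, 12:W, 13:A, 14:A, 15:A
edges: (5,2,l); (5,14,r); (7,6,r); (13,10,l); (13,15,r); (14,4,l); (14,4,r); (15,12,l); (15,12,r)
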